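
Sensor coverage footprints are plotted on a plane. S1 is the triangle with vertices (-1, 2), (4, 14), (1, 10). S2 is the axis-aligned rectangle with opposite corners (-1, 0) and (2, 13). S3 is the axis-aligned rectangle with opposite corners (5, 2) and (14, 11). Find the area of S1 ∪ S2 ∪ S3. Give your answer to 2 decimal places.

By inclusion–exclusion:
Individual areas: |S1| = 8, |S2| = 39, |S3| = 81.
|S1∩S2| = 5.8667.
|S1∩S3| = 0.
|S2∩S3| = 0 (no overlap).
|S1∩S2∩S3| = 0.
|S1 ∪ S2 ∪ S3| = 128 − 5.8667 + 0 = 122.13.

122.13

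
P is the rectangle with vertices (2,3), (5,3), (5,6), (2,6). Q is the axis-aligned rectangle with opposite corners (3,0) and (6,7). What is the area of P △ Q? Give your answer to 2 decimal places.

|P∩Q|: x∈[3,5], y∈[3,6] → 2·3 = 6.
|P △ Q| = |P| + |Q| − 2·|P∩Q| = 9 + 21 − 12 = 18.00.

18.00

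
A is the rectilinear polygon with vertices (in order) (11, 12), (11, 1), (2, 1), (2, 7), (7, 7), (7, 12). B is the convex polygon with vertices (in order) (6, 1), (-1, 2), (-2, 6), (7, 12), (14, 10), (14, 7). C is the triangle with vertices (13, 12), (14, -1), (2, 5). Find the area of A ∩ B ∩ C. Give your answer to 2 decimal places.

37.70

The intersection is the polygon with vertices (7.6,2.2), (2,5), (5.143,7), (7,7), (7,8.182), (11,10.727), (11,4.75).
By the shoelace formula its area is 37.70.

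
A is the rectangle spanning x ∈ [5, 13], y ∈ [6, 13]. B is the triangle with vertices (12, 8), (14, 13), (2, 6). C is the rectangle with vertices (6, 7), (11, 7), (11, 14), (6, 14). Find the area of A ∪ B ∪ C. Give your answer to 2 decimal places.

63.68

By inclusion–exclusion:
Individual areas: |A| = 56, |B| = 23, |C| = 35.
|A∩B| = 20.3167.
|A∩C|: x∈[6,11], y∈[7,13] → 5·6 = 30.
|B∩C| = 12.3583.
|A∩B∩C| = 12.3583.
|A ∪ B ∪ C| = 114 − 62.675 + 12.3583 = 63.68.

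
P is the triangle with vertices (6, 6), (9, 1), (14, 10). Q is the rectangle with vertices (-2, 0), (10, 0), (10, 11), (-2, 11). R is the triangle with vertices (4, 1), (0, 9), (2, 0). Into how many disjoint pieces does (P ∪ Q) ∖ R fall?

1

(P ∪ Q) ∖ R is a single connected region.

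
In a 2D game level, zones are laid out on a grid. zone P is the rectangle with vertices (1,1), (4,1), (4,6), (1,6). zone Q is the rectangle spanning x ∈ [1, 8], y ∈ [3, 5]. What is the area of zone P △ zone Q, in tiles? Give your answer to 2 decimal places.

|zone P∩zone Q|: x∈[1,4], y∈[3,5] → 3·2 = 6.
|zone P △ zone Q| = |zone P| + |zone Q| − 2·|zone P∩zone Q| = 15 + 14 − 12 = 17.00.

17.00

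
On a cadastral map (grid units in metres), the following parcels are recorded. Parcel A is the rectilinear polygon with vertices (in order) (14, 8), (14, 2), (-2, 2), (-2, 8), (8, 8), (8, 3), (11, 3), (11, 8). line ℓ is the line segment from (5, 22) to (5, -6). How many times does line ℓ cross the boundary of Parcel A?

The segment meets the boundary at (5,2), (5,8).

2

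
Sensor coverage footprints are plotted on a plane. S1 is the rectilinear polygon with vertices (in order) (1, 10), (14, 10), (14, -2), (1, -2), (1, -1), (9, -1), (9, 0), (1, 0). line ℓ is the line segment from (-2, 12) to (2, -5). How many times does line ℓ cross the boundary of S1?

2

The segment meets the boundary at (1.294,-2), (1.059,-1).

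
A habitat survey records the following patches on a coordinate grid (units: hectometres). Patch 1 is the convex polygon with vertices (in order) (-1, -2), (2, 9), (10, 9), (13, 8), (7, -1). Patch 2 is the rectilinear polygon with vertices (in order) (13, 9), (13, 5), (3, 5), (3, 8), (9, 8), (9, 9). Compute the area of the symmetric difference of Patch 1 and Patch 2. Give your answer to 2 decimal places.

74.00

|Patch 1| = 99, |Patch 2| = 34, |Patch 1∩Patch 2| = 29.5.
|Patch 1 △ Patch 2| = |Patch 1| + |Patch 2| − 2·|Patch 1∩Patch 2| = 99 + 34 − 59 = 74.00.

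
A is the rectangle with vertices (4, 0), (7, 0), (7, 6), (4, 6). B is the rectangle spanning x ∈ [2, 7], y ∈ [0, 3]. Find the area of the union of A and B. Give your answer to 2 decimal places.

By inclusion–exclusion:
Individual areas: |A| = 18, |B| = 15.
|A∩B|: x∈[4,7], y∈[0,3] → 3·3 = 9.
|A ∪ B| = 33 − 9 = 24.00.

24.00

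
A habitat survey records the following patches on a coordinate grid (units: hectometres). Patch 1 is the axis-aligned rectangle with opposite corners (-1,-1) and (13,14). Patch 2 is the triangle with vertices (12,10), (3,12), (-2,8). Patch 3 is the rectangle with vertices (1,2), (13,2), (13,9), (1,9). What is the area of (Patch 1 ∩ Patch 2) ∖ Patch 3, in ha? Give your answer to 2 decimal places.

21.53

|Patch 1 ∩ Patch 2| = 22.6714.
|(Patch 1 ∩ Patch 2) ∩ Patch 3| = 1.1429.
|(Patch 1 ∩ Patch 2) ∖ Patch 3| = 22.6714 − 1.1429 = 21.53.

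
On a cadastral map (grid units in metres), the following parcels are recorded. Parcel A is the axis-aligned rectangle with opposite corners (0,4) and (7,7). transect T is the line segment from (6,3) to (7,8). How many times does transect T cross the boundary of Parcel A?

2

The segment meets the boundary at (6.8,7), (6.2,4).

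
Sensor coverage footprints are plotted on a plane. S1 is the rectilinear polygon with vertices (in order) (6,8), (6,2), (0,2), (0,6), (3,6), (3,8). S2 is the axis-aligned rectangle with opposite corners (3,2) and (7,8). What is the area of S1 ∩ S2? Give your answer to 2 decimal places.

18.00

The intersection is the polygon with vertices (6,2), (3,2), (3,6), (3,8), (6,8).
By the shoelace formula its area is 18.00.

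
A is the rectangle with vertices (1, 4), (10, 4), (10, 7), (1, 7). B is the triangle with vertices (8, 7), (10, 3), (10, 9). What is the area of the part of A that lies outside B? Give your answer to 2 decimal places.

|A| = 27, |A∩B| = 3.75.
|A ∖ B| = |A| − |A∩B| = 27 − 3.75 = 23.25.

23.25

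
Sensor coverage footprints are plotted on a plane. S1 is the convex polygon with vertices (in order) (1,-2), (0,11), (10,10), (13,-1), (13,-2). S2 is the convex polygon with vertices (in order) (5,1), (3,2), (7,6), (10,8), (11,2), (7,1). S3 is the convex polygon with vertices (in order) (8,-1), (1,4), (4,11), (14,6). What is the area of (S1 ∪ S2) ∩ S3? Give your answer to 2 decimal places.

75.57

The region (S1 ∪ S2) ∩ S3 is the polygon with vertices (5,10.5), (10.632,7.684), (11.793,3.425), (8,-1), (1,4), (3.836,10.616).
By the shoelace formula its area is 75.57.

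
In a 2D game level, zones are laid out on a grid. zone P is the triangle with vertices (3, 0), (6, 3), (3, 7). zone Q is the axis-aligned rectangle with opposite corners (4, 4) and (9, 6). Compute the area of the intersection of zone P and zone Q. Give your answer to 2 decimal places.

The intersection is the polygon with vertices (5.25,4), (4,4), (4,5.667).
By the shoelace formula its area is 1.04.

1.04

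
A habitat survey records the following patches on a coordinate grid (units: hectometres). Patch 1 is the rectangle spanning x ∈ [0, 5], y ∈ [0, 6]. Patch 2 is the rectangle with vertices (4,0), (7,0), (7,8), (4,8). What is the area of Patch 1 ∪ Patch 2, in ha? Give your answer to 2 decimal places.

By inclusion–exclusion:
Individual areas: |Patch 1| = 30, |Patch 2| = 24.
|Patch 1∩Patch 2|: x∈[4,5], y∈[0,6] → 1·6 = 6.
|Patch 1 ∪ Patch 2| = 54 − 6 = 48.00.

48.00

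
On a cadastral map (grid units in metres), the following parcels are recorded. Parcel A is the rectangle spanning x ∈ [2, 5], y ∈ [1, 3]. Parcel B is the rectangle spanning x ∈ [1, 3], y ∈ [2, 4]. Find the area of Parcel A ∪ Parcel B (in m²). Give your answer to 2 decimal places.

9.00

By inclusion–exclusion:
Individual areas: |Parcel A| = 6, |Parcel B| = 4.
|Parcel A∩Parcel B|: x∈[2,3], y∈[2,3] → 1·1 = 1.
|Parcel A ∪ Parcel B| = 10 − 1 = 9.00.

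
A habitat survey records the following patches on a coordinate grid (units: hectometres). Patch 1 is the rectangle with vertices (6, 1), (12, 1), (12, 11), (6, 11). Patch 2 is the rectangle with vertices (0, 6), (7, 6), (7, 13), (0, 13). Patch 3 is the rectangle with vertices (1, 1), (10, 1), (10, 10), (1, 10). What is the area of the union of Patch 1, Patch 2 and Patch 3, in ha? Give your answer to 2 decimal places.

129.00

By inclusion–exclusion:
Individual areas: |Patch 1| = 60, |Patch 2| = 49, |Patch 3| = 81.
|Patch 1∩Patch 2|: x∈[6,7], y∈[6,11] → 1·5 = 5.
|Patch 1∩Patch 3|: x∈[6,10], y∈[1,10] → 4·9 = 36.
|Patch 2∩Patch 3|: x∈[1,7], y∈[6,10] → 6·4 = 24.
|Patch 1∩Patch 2∩Patch 3| = 4.
|Patch 1 ∪ Patch 2 ∪ Patch 3| = 190 − 65 + 4 = 129.00.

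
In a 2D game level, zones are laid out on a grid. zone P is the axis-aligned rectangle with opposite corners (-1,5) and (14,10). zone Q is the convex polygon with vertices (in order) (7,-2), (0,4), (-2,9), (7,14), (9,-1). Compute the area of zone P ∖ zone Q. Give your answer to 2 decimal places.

31.29

|zone P| = 75, |zone P∩zone Q| = 43.7056.
|zone P ∖ zone Q| = |zone P| − |zone P∩zone Q| = 75 − 43.7056 = 31.29.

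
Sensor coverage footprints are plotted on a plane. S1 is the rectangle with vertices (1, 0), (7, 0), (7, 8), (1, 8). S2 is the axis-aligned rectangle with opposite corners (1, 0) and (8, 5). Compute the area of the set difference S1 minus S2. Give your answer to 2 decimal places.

18.00

|S1∩S2|: x∈[1,7], y∈[0,5] → 6·5 = 30.
|S1| = 48.
|S1 ∖ S2| = |S1| − |S1∩S2| = 48 − 30 = 18.00.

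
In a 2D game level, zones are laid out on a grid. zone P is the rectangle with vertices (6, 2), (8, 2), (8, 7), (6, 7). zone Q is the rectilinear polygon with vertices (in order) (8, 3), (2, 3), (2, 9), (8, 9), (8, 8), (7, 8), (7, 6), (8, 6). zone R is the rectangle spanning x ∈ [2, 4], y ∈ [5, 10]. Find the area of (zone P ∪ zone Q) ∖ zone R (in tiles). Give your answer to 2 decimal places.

|zone P ∪ zone Q| = 37.
|(zone P ∪ zone Q) ∩ zone R| = 8.
|(zone P ∪ zone Q) ∖ zone R| = 37 − 8 = 29.00.

29.00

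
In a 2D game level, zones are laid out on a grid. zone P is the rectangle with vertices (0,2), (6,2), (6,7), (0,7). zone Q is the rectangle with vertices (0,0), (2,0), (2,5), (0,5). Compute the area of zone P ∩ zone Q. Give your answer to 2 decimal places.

6.00

|zone P∩zone Q|: x∈[0,2], y∈[2,5] → 2·3 = 6.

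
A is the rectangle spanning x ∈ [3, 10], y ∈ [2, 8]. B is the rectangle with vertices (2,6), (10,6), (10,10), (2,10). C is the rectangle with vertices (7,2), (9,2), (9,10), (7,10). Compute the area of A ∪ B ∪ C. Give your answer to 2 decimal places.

By inclusion–exclusion:
Individual areas: |A| = 42, |B| = 32, |C| = 16.
|A∩B|: x∈[3,10], y∈[6,8] → 7·2 = 14.
|A∩C|: x∈[7,9], y∈[2,8] → 2·6 = 12.
|B∩C|: x∈[7,9], y∈[6,10] → 2·4 = 8.
|A∩B∩C| = 4.
|A ∪ B ∪ C| = 90 − 34 + 4 = 60.00.

60.00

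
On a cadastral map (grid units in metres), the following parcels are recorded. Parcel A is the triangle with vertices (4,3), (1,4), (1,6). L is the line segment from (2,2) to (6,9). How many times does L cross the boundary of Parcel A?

The segment meets the boundary at (3.091,3.909), (2.8,3.4).

2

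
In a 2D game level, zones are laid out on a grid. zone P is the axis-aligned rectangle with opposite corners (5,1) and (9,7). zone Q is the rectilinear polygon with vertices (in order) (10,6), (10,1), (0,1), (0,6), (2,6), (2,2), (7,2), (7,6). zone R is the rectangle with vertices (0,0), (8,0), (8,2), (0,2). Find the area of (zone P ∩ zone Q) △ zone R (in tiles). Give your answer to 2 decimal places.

|zone P ∩ zone Q| = 12.
|(zone P ∩ zone Q) ∩ zone R| = 3.
|(zone P ∩ zone Q) △ zone R| = 12 + 16 − 6 = 22.00.

22.00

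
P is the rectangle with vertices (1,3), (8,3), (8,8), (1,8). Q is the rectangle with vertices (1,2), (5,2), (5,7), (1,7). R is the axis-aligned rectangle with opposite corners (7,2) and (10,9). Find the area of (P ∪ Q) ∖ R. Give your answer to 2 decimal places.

34.00

|P ∪ Q| = 39.
|(P ∪ Q) ∩ R| = 5.
|(P ∪ Q) ∖ R| = 39 − 5 = 34.00.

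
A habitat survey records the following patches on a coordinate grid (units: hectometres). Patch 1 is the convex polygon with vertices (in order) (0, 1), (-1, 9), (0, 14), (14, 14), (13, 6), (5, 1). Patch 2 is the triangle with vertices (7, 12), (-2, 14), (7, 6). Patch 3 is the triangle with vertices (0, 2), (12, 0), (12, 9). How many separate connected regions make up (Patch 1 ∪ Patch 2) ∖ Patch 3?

(Patch 1 ∪ Patch 2) ∖ Patch 3 is a single connected region.

1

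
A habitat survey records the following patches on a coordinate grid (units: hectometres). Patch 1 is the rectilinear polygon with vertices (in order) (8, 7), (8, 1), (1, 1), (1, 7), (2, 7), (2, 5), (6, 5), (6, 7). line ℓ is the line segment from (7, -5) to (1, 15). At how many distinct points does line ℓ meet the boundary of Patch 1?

The segment meets the boundary at (5.2,1), (4,5).

2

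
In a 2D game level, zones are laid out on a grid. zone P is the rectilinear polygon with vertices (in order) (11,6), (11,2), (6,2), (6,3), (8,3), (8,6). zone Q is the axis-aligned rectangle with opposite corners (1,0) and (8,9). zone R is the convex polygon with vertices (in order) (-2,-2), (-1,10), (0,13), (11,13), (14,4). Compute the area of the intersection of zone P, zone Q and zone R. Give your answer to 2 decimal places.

2.00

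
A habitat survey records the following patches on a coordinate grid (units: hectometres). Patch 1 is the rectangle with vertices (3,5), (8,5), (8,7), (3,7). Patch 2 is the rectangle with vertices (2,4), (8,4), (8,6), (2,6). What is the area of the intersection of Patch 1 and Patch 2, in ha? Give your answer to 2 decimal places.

5.00

|Patch 1∩Patch 2|: x∈[3,8], y∈[5,6] → 5·1 = 5.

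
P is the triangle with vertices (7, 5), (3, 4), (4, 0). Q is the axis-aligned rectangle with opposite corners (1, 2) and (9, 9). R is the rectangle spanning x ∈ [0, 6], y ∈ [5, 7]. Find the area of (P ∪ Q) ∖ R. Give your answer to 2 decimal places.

|P ∪ Q| = 57.7.
|(P ∪ Q) ∩ R| = 10.
|(P ∪ Q) ∖ R| = 57.7 − 10 = 47.70.

47.70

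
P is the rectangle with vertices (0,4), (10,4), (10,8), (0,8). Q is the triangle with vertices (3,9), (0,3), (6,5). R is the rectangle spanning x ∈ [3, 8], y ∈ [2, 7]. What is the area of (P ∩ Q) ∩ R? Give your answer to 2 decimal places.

6.00

The region (P ∩ Q) ∩ R is the polygon with vertices (6,5), (3,4), (3,7), (4.5,7).
By the shoelace formula its area is 6.00.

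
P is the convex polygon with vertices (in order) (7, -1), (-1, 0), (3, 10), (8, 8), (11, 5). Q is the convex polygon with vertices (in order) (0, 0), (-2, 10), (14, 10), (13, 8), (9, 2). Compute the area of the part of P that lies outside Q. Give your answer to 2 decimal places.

|P| = 80.5, |P∩Q| = 67.6667.
|P ∖ Q| = |P| − |P∩Q| = 80.5 − 67.6667 = 12.83.

12.83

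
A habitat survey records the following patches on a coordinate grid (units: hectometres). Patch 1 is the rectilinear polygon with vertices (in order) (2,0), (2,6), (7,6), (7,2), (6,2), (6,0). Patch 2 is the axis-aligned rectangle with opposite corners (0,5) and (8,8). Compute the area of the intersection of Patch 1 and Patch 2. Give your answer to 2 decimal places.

5.00

The intersection is the polygon with vertices (2,6), (7,6), (7,5), (2,5).
By the shoelace formula its area is 5.00.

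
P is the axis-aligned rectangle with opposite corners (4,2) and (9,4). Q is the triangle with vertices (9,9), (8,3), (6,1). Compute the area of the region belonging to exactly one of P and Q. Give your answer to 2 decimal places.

|P| = 10, |Q| = 5, |P∩Q| = 2.0833.
|P △ Q| = |P| + |Q| − 2·|P∩Q| = 10 + 5 − 4.1667 = 10.83.

10.83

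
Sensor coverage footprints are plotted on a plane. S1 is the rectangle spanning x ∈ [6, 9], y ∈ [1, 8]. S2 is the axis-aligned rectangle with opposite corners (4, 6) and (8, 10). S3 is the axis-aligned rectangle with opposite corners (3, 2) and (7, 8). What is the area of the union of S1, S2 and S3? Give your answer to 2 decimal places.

47.00

By inclusion–exclusion:
Individual areas: |S1| = 21, |S2| = 16, |S3| = 24.
|S1∩S2|: x∈[6,8], y∈[6,8] → 2·2 = 4.
|S1∩S3|: x∈[6,7], y∈[2,8] → 1·6 = 6.
|S2∩S3|: x∈[4,7], y∈[6,8] → 3·2 = 6.
|S1∩S2∩S3| = 2.
|S1 ∪ S2 ∪ S3| = 61 − 16 + 2 = 47.00.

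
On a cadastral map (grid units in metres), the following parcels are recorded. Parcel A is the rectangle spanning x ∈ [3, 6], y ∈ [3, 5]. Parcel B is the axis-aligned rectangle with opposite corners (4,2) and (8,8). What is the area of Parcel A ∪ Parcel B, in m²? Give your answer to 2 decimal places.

26.00

By inclusion–exclusion:
Individual areas: |Parcel A| = 6, |Parcel B| = 24.
|Parcel A∩Parcel B|: x∈[4,6], y∈[3,5] → 2·2 = 4.
|Parcel A ∪ Parcel B| = 30 − 4 = 26.00.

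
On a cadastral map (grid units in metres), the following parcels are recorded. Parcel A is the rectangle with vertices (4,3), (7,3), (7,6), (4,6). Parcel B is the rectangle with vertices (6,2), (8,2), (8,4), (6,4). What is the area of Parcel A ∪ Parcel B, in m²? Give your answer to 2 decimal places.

12.00

By inclusion–exclusion:
Individual areas: |Parcel A| = 9, |Parcel B| = 4.
|Parcel A∩Parcel B|: x∈[6,7], y∈[3,4] → 1·1 = 1.
|Parcel A ∪ Parcel B| = 13 − 1 = 12.00.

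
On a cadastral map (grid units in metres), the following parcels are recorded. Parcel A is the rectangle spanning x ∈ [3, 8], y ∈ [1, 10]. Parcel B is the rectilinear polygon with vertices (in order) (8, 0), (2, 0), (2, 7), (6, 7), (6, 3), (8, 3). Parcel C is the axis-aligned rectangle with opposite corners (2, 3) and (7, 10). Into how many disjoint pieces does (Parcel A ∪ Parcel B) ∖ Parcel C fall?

1

(Parcel A ∪ Parcel B) ∖ Parcel C is a single connected region.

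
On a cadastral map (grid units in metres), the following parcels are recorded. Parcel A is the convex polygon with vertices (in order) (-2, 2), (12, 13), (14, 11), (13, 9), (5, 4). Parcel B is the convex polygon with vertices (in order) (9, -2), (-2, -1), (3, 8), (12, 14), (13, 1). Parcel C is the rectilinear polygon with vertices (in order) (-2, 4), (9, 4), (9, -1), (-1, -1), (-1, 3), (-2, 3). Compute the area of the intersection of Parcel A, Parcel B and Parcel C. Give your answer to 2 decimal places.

The intersection is the polygon with vertices (-0.019,2.566), (0.778,4), (5,4).
By the shoelace formula its area is 3.03.

3.03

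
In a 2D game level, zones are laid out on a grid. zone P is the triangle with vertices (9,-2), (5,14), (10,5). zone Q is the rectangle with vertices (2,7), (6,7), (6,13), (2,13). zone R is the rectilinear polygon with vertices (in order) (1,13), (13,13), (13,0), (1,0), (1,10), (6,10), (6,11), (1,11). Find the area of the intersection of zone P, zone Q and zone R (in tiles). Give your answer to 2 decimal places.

0.82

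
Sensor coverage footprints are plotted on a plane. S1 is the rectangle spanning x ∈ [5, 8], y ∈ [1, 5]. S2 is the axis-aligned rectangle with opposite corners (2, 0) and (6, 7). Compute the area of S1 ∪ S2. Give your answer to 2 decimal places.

36.00

By inclusion–exclusion:
Individual areas: |S1| = 12, |S2| = 28.
|S1∩S2|: x∈[5,6], y∈[1,5] → 1·4 = 4.
|S1 ∪ S2| = 40 − 4 = 36.00.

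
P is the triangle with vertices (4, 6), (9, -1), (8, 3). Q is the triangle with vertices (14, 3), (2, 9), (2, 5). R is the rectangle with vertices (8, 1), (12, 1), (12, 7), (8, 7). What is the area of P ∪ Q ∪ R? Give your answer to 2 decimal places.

By inclusion–exclusion:
Individual areas: |P| = 6.5, |Q| = 24, |R| = 24.
|P∩Q| = 0.8031.
|P∩R| = 0.5.
|Q∩R| = 5.3333.
|P∩Q∩R| = 0.
|P ∪ Q ∪ R| = 54.5 − 6.6364 + 0 = 47.86.

47.86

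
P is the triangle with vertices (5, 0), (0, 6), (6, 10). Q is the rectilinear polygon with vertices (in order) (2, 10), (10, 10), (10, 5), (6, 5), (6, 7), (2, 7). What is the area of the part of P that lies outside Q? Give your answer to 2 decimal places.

21.78

|P| = 28, |P∩Q| = 6.2167.
|P ∖ Q| = |P| − |P∩Q| = 28 − 6.2167 = 21.78.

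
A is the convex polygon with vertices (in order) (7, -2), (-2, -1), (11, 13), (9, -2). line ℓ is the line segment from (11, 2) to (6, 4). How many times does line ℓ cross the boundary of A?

The segment meets the boundary at (9.608,2.557).

1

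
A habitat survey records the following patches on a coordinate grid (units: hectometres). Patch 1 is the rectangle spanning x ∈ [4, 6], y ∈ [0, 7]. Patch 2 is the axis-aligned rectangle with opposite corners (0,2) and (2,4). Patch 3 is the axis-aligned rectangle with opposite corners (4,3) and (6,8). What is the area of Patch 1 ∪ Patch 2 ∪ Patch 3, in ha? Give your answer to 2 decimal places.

By inclusion–exclusion:
Individual areas: |Patch 1| = 14, |Patch 2| = 4, |Patch 3| = 10.
|Patch 1∩Patch 2| = 0 (no overlap).
|Patch 1∩Patch 3|: x∈[4,6], y∈[3,7] → 2·4 = 8.
|Patch 2∩Patch 3| = 0 (no overlap).
|Patch 1∩Patch 2∩Patch 3| = 0.
|Patch 1 ∪ Patch 2 ∪ Patch 3| = 28 − 8 + 0 = 20.00.

20.00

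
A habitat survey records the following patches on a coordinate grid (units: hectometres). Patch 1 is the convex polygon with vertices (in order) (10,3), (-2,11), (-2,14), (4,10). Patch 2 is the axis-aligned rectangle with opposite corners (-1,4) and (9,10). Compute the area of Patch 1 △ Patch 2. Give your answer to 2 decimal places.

|Patch 1| = 27, |Patch 2| = 60, |Patch 1∩Patch 2| = 15.4167.
|Patch 1 △ Patch 2| = |Patch 1| + |Patch 2| − 2·|Patch 1∩Patch 2| = 27 + 60 − 30.8333 = 56.17.

56.17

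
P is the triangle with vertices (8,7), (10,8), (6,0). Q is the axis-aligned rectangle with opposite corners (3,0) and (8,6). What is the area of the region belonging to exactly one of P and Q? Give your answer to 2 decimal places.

30.29

|P| = 6, |Q| = 30, |P∩Q| = 2.8571.
|P △ Q| = |P| + |Q| − 2·|P∩Q| = 6 + 30 − 5.7143 = 30.29.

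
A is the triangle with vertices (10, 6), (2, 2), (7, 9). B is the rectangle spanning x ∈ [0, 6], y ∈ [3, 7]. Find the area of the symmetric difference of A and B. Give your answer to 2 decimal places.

29.14

|A| = 18, |B| = 24, |A∩B| = 6.4286.
|A △ B| = |A| + |B| − 2·|A∩B| = 18 + 24 − 12.8571 = 29.14.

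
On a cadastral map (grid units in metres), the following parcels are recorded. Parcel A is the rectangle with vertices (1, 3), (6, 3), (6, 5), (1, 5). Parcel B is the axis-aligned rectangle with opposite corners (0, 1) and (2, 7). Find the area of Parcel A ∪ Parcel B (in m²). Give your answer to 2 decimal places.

By inclusion–exclusion:
Individual areas: |Parcel A| = 10, |Parcel B| = 12.
|Parcel A∩Parcel B|: x∈[1,2], y∈[3,5] → 1·2 = 2.
|Parcel A ∪ Parcel B| = 22 − 2 = 20.00.

20.00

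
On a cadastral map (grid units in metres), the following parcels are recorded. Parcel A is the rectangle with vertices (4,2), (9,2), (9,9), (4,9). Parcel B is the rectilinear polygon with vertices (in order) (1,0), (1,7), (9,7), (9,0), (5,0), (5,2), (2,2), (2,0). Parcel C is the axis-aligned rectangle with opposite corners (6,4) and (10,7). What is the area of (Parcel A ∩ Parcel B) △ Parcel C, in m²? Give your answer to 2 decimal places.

19.00

|Parcel A ∩ Parcel B| = 25.
|(Parcel A ∩ Parcel B) ∩ Parcel C| = 9.
|(Parcel A ∩ Parcel B) △ Parcel C| = 25 + 12 − 18 = 19.00.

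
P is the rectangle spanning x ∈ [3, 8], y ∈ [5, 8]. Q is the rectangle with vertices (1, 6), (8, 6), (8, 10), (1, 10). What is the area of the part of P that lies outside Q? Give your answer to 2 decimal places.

|P∩Q|: x∈[3,8], y∈[6,8] → 5·2 = 10.
|P| = 15.
|P ∖ Q| = |P| − |P∩Q| = 15 − 10 = 5.00.

5.00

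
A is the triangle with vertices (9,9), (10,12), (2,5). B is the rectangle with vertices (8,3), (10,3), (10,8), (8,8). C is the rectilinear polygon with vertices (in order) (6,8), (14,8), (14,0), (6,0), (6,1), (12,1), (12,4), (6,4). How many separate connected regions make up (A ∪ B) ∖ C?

2

(A ∪ B) ∖ C splits into 2 disjoint pieces (area 8.0536, area 2).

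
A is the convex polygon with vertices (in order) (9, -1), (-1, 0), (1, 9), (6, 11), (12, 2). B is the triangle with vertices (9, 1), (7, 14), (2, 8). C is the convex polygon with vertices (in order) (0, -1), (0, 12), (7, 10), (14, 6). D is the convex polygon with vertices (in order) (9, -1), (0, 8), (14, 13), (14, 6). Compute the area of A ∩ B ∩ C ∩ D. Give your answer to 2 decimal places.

The intersection is the polygon with vertices (8.643,3.321), (7.333,2.667), (2,8), (2.848,9.017), (6.222,10.222), (6.588,10.118), (7.9,8.15).
By the shoelace formula its area is 27.27.

27.27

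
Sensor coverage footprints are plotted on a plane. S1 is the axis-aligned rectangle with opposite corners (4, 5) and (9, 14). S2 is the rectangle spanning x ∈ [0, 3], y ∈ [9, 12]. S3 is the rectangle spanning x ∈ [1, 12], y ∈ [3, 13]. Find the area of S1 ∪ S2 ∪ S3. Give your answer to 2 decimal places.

118.00

By inclusion–exclusion:
Individual areas: |S1| = 45, |S2| = 9, |S3| = 110.
|S1∩S2| = 0 (no overlap).
|S1∩S3|: x∈[4,9], y∈[5,13] → 5·8 = 40.
|S2∩S3|: x∈[1,3], y∈[9,12] → 2·3 = 6.
|S1∩S2∩S3| = 0.
|S1 ∪ S2 ∪ S3| = 164 − 46 + 0 = 118.00.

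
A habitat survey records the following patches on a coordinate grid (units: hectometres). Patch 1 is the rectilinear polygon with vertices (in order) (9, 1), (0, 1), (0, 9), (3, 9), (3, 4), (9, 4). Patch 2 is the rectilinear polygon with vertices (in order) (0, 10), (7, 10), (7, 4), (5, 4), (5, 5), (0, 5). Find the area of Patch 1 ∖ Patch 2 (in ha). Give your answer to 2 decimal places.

|Patch 1| = 42, |Patch 1∩Patch 2| = 12.
|Patch 1 ∖ Patch 2| = |Patch 1| − |Patch 1∩Patch 2| = 42 − 12 = 30.00.

30.00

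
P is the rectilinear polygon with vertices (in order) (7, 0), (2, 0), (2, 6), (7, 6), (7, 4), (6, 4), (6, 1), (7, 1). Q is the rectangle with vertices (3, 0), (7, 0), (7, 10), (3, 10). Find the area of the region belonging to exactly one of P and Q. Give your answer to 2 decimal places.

|P| = 27, |Q| = 40, |P∩Q| = 21.
|P △ Q| = |P| + |Q| − 2·|P∩Q| = 27 + 40 − 42 = 25.00.

25.00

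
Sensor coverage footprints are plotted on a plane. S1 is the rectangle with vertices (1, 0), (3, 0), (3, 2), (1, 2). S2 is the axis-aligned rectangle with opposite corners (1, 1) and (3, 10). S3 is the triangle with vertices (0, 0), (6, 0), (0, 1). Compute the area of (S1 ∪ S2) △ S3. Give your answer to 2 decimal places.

20.33

|S1 ∪ S2| = 20.
|(S1 ∪ S2) ∩ S3| = 1.3333.
|(S1 ∪ S2) △ S3| = 20 + 3 − 2.6667 = 20.33.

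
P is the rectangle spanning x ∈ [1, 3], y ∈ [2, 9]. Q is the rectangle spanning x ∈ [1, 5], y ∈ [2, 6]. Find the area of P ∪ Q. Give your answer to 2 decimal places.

22.00

By inclusion–exclusion:
Individual areas: |P| = 14, |Q| = 16.
|P∩Q|: x∈[1,3], y∈[2,6] → 2·4 = 8.
|P ∪ Q| = 30 − 8 = 22.00.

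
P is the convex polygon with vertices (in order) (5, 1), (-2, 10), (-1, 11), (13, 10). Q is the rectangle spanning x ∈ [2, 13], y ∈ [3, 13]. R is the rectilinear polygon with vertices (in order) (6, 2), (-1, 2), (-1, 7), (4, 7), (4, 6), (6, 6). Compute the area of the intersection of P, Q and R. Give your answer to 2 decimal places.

12.66

The intersection is the polygon with vertices (2,7), (4,7), (4,6), (6,6), (6,3), (3.444,3), (2,4.857).
By the shoelace formula its area is 12.66.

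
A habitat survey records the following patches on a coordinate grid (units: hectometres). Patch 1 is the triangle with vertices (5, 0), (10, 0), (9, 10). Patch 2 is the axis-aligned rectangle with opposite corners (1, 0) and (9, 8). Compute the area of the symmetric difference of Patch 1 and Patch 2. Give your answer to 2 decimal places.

|Patch 1| = 25, |Patch 2| = 64, |Patch 1∩Patch 2| = 19.2.
|Patch 1 △ Patch 2| = |Patch 1| + |Patch 2| − 2·|Patch 1∩Patch 2| = 25 + 64 − 38.4 = 50.60.

50.60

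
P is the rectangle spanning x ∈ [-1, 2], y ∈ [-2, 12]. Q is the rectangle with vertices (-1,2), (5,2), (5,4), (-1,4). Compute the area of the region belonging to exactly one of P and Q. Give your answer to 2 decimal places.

|P∩Q|: x∈[-1,2], y∈[2,4] → 3·2 = 6.
|P △ Q| = |P| + |Q| − 2·|P∩Q| = 42 + 12 − 12 = 42.00.

42.00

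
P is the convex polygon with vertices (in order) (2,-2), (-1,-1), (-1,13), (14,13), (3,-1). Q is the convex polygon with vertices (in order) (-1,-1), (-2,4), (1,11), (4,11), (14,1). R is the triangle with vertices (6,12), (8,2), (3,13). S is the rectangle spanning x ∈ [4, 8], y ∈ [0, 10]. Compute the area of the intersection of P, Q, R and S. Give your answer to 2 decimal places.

The intersection is the polygon with vertices (6.75,8.25), (7.464,4.681), (7.031,4.131), (4.364,10), (5,10).
By the shoelace formula its area is 6.19.

6.19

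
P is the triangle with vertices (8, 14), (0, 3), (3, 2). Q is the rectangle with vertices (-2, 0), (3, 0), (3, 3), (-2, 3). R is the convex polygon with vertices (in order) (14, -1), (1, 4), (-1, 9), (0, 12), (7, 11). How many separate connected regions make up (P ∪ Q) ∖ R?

(P ∪ Q) ∖ R splits into 2 disjoint pieces (area 1.3116, area 17.1721).

2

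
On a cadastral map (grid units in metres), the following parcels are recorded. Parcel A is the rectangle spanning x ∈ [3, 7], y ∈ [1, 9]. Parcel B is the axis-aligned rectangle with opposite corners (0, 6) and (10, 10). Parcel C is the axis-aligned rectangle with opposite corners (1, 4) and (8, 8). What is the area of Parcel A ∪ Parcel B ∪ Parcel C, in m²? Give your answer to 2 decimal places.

By inclusion–exclusion:
Individual areas: |Parcel A| = 32, |Parcel B| = 40, |Parcel C| = 28.
|Parcel A∩Parcel B|: x∈[3,7], y∈[6,9] → 4·3 = 12.
|Parcel A∩Parcel C|: x∈[3,7], y∈[4,8] → 4·4 = 16.
|Parcel B∩Parcel C|: x∈[1,8], y∈[6,8] → 7·2 = 14.
|Parcel A∩Parcel B∩Parcel C| = 8.
|Parcel A ∪ Parcel B ∪ Parcel C| = 100 − 42 + 8 = 66.00.

66.00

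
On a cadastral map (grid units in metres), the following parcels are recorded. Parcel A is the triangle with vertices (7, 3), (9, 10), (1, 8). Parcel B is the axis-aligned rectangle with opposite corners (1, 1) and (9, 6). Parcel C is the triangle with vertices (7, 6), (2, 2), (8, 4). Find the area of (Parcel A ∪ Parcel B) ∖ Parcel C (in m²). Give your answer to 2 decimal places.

52.31

|Parcel A ∪ Parcel B| = 59.3143.
|(Parcel A ∪ Parcel B) ∩ Parcel C| = 7.
|(Parcel A ∪ Parcel B) ∖ Parcel C| = 59.3143 − 7 = 52.31.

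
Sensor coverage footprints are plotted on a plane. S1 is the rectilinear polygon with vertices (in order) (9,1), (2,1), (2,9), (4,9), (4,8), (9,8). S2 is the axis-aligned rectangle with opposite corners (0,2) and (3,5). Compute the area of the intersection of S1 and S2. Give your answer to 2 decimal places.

3.00

The intersection is the polygon with vertices (2,5), (3,5), (3,2), (2,2).
By the shoelace formula its area is 3.00.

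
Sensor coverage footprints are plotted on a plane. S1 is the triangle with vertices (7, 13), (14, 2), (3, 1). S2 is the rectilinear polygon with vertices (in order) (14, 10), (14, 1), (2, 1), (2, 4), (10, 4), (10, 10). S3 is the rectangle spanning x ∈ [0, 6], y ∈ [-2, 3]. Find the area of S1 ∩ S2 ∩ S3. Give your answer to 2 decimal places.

4.92

The intersection is the polygon with vertices (3,1), (3.667,3), (6,3), (6,1.273).
By the shoelace formula its area is 4.92.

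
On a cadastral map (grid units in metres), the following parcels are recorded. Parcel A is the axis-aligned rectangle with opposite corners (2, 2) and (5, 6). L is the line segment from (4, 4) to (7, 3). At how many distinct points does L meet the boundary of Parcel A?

1

The segment meets the boundary at (5,3.667).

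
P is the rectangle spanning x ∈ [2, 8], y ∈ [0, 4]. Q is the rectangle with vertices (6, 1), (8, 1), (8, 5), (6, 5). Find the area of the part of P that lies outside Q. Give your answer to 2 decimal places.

|P∩Q|: x∈[6,8], y∈[1,4] → 2·3 = 6.
|P| = 24.
|P ∖ Q| = |P| − |P∩Q| = 24 − 6 = 18.00.

18.00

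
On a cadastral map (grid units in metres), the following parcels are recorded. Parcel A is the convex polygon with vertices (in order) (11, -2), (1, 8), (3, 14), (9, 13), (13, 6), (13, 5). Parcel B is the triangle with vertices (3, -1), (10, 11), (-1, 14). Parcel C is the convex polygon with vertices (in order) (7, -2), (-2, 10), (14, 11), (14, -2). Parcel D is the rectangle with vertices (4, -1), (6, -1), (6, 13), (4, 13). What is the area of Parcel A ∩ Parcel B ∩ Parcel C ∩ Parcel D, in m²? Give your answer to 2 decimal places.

The intersection is the polygon with vertices (6,10.5), (6,4.143), (5.579,3.421), (4,5), (4,10.375).
By the shoelace formula its area is 12.63.

12.63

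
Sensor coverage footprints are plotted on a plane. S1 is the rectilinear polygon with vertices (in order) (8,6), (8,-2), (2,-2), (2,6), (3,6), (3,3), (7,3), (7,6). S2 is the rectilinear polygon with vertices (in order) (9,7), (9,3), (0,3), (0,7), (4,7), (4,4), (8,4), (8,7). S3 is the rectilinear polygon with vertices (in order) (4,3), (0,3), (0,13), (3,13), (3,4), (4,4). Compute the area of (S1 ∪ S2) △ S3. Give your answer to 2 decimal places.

61.00

|S1 ∪ S2| = 56.
|(S1 ∪ S2) ∩ S3| = 13.
|(S1 ∪ S2) △ S3| = 56 + 31 − 26 = 61.00.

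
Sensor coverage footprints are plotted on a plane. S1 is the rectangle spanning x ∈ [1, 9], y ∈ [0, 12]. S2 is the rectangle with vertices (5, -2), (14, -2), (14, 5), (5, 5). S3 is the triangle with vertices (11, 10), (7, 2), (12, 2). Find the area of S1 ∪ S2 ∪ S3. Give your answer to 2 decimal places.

By inclusion–exclusion:
Individual areas: |S1| = 96, |S2| = 63, |S3| = 20.
|S1∩S2|: x∈[5,9], y∈[0,5] → 4·5 = 20.
|S1∩S3| = 4.
|S2∩S3| = 12.1875.
|S1∩S2∩S3| = 3.75.
|S1 ∪ S2 ∪ S3| = 179 − 36.1875 + 3.75 = 146.56.

146.56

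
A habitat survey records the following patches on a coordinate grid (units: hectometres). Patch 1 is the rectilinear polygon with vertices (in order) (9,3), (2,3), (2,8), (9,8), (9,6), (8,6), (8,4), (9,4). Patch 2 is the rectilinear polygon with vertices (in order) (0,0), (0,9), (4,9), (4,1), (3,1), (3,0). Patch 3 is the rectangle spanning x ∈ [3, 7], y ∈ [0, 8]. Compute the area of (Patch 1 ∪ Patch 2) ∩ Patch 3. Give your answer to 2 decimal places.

22.00

|Patch 1 ∪ Patch 2| = 58.
|(Patch 1 ∪ Patch 2) ∩ Patch 3| = 22.00.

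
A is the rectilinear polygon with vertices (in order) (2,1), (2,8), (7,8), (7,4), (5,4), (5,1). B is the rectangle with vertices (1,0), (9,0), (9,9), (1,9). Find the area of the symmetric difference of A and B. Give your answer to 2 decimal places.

43.00

|A| = 29, |B| = 72, |A∩B| = 29.
|A △ B| = |A| + |B| − 2·|A∩B| = 29 + 72 − 58 = 43.00.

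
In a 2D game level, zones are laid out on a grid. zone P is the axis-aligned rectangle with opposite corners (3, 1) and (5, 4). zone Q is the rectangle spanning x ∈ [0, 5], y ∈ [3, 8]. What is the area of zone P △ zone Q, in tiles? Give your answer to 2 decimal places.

|zone P∩zone Q|: x∈[3,5], y∈[3,4] → 2·1 = 2.
|zone P △ zone Q| = |zone P| + |zone Q| − 2·|zone P∩zone Q| = 6 + 25 − 4 = 27.00.

27.00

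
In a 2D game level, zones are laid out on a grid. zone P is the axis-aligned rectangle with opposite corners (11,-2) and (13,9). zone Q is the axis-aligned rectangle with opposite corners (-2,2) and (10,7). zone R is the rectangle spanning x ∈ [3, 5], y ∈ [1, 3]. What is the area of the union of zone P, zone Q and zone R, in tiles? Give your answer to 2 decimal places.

84.00

By inclusion–exclusion:
Individual areas: |zone P| = 22, |zone Q| = 60, |zone R| = 4.
|zone P∩zone Q| = 0 (no overlap).
|zone P∩zone R| = 0 (no overlap).
|zone Q∩zone R|: x∈[3,5], y∈[2,3] → 2·1 = 2.
|zone P∩zone Q∩zone R| = 0.
|zone P ∪ zone Q ∪ zone R| = 86 − 2 + 0 = 84.00.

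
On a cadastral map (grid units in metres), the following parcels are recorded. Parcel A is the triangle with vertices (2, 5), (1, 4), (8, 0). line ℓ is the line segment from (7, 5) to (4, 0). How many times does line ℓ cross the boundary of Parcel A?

2

The segment meets the boundary at (5.021,1.702), (5.333,2.222).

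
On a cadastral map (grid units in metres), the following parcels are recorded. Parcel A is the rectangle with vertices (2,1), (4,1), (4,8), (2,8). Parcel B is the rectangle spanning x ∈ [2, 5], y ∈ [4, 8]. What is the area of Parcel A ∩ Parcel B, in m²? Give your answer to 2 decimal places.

|Parcel A∩Parcel B|: x∈[2,4], y∈[4,8] → 2·4 = 8.

8.00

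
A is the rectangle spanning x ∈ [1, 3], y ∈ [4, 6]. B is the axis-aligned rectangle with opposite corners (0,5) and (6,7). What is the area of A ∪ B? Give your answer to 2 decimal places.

14.00

By inclusion–exclusion:
Individual areas: |A| = 4, |B| = 12.
|A∩B|: x∈[1,3], y∈[5,6] → 2·1 = 2.
|A ∪ B| = 16 − 2 = 14.00.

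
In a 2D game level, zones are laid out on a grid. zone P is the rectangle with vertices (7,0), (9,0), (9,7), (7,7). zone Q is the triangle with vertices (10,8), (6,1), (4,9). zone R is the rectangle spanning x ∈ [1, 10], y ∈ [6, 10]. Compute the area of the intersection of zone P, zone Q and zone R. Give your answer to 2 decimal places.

1.98

The intersection is the polygon with vertices (9,7), (9,6.25), (8.857,6), (7,6), (7,7).
By the shoelace formula its area is 1.98.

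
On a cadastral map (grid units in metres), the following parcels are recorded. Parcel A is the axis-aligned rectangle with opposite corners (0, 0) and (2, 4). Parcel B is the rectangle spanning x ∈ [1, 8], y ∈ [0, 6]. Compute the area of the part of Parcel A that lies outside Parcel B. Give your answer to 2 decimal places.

|Parcel A∩Parcel B|: x∈[1,2], y∈[0,4] → 1·4 = 4.
|Parcel A| = 8.
|Parcel A ∖ Parcel B| = |Parcel A| − |Parcel A∩Parcel B| = 8 − 4 = 4.00.

4.00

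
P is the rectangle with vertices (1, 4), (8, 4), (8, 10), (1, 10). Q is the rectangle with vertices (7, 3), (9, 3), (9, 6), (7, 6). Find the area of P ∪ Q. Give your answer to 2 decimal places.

46.00

By inclusion–exclusion:
Individual areas: |P| = 42, |Q| = 6.
|P∩Q|: x∈[7,8], y∈[4,6] → 1·2 = 2.
|P ∪ Q| = 48 − 2 = 46.00.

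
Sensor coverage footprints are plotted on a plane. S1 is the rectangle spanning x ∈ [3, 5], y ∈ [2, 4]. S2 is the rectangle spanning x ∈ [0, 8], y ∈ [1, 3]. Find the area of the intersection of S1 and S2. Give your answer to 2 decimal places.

|S1∩S2|: x∈[3,5], y∈[2,3] → 2·1 = 2.

2.00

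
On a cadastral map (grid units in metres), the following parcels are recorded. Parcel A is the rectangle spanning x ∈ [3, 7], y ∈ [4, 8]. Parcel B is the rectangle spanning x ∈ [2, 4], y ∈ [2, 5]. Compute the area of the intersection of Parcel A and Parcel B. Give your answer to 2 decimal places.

|Parcel A∩Parcel B|: x∈[3,4], y∈[4,5] → 1·1 = 1.

1.00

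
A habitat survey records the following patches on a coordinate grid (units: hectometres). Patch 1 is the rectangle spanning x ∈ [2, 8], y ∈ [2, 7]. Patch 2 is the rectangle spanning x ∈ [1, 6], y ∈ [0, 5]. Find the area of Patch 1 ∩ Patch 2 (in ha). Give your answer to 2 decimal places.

|Patch 1∩Patch 2|: x∈[2,6], y∈[2,5] → 4·3 = 12.

12.00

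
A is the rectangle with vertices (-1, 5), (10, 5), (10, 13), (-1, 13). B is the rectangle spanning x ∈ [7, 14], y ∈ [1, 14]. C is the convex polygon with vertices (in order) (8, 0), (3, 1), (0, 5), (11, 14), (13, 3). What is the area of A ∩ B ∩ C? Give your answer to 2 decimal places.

The intersection is the polygon with vertices (10,5), (7,5), (7,10.727), (9.778,13), (10,13).
By the shoelace formula its area is 20.84.

20.84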